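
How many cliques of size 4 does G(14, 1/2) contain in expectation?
E[# K_4] = C(14, 4) · (1/2)^C(4, 2) = 1001 / 2^6 = 15.640625

For each 4-subset S of vertices (there are C(14, 4) = 1001 such S), let X_S = 1 if S induces a K_4 (all C(4, 2) = 6 edges present). Then P(X_S = 1) = (1/2)^6 = 1/64. By linearity of expectation, E[# K_4] = C(14, 4) · (1/2)^6 = 1001 / 64 = 15.640625.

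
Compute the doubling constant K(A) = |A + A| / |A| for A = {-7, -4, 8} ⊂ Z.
K = |A + A| / |A| = 6/3 = 2

Enumerate A + A = {a + b : a, b ∈ A}. With |A| = 3, there are |A|^2 = 9 ordered sum pairs; collecting distinct values, A + A = {-14, -11, -8, 1, 4, 16}, so |A + A| = 6. Thus K = 6/3 = 2. For comparison, the minimum possible |A + A| over all 3-element sets is 2·3 − 1 = 5 (so min K = 5/3), attained only by arithmetic progressions.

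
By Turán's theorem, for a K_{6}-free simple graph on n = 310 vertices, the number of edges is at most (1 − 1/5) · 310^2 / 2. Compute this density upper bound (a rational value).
Turán density bound = (4/5) · 310^2/2 = 38440

Turán's theorem: ex(n, K_{r+1}) is achieved by the complete r-partite Turán graph T(n, r) with parts as balanced as possible, and is at most (1 − 1/r) · n^2/2. For r = 5, n = 310: the density bound is (4/5) · 96100/2 = 38440. Since 5 ∣ 310, the Turán graph T(310, 5) has parts of equal size 62, and its edge count e(T(310, 5)) = 38440 attains the density bound exactly.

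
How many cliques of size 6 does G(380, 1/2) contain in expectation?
E[# K_6] = C(380, 6) · (1/2)^C(6, 2) = 4019227348500 / 2^15 = 1004806837125/8192 ≈ 122657084.609985

For each 6-subset S of vertices (there are C(380, 6) = 4019227348500 such S), let X_S = 1 if S induces a K_6 (all C(6, 2) = 15 edges present). Then P(X_S = 1) = (1/2)^15 = 1/32768. By linearity of expectation, E[# K_6] = C(380, 6) · (1/2)^15 = 4019227348500 / 32768 = 1004806837125/8192 ≈ 122657084.609985.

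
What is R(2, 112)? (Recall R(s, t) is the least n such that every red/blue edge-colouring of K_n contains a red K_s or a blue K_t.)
R(2, 112) = 112

R(2, k) = k for all k ≥ 2: in a 2-colouring of K_k, either some edge is red (a red K_2) or all edges are blue (a blue K_k). And K_{111} coloured all-blue has no blue K_112, so R(2, 112) > 111. Hence R(2, 112) = 112.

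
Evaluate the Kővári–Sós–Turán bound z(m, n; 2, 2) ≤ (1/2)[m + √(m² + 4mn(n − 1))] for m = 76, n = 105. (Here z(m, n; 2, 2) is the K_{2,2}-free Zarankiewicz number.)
z(76, 105; 2, 2) ≤ (1/2)[76 + √(76² + 4·76·105·104)] = (1/2)[76 + √3325456] = 949.7916

Kővári–Sós–Turán: let r_1, ..., r_76 be the row sums and z = Σ r_i the total number of 1s. Each pair of columns can share at most one row with both entries 1 (else a 2×2 all-ones block appears), so Σ_i C(r_i, 2) ≤ C(105, 2) = 5460. By convexity Σ_i C(r_i, 2) ≥ 76·C(z/76, 2) = z(z − 76)/(2·76), giving z² − 76z − 76·105·104 ≤ 0 and hence z ≤ (1/2)[76 + √(5776 + 4·829920)] = (1/2)[76 + √3325456] ≈ (1/2)(76 + 1823.5833) = 949.7916.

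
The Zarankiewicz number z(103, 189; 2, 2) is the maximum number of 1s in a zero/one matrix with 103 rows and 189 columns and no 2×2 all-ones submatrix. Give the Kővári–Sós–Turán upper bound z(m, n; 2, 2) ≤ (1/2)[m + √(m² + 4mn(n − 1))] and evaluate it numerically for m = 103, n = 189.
z(103, 189; 2, 2) ≤ (1/2)[103 + √(103² + 4·103·189·188)] = (1/2)[103 + √14649793] = 1965.2524

Kővári–Sós–Turán: let r_1, ..., r_103 be the row sums and z = Σ r_i the total number of 1s. Each pair of columns can share at most one row with both entries 1 (else a 2×2 all-ones block appears), so Σ_i C(r_i, 2) ≤ C(189, 2) = 17766. By convexity Σ_i C(r_i, 2) ≥ 103·C(z/103, 2) = z(z − 103)/(2·103), giving z² − 103z − 103·189·188 ≤ 0 and hence z ≤ (1/2)[103 + √(10609 + 4·3659796)] = (1/2)[103 + √14649793] ≈ (1/2)(103 + 3827.5048) = 1965.2524.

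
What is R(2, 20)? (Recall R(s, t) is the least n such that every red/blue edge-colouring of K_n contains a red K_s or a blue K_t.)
R(2, 20) = 20

R(2, k) = k for all k ≥ 2: in a 2-colouring of K_k, either some edge is red (a red K_2) or all edges are blue (a blue K_k). And K_{19} coloured all-blue has no blue K_20, so R(2, 20) > 19. Hence R(2, 20) = 20.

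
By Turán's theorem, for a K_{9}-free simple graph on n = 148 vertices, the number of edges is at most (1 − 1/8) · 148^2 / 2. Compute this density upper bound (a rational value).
Turán density bound = (7/8) · 148^2/2 = 9583

Turán's theorem: ex(n, K_{r+1}) is achieved by the complete r-partite Turán graph T(n, r) with parts as balanced as possible, and is at most (1 − 1/r) · n^2/2. For r = 8, n = 148: the density bound is (7/8) · 21904/2 = 9583. The integer-valued extremum is e(T(148, 8)) = 9582, which is strictly less than the density bound 9583 since 8 ∤ 148 (the parts of T(148, 8) cannot all be equal).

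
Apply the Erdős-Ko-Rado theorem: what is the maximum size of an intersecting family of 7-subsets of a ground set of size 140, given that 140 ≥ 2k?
max |F| = C(139, 6) = 8979650478

Erdős-Ko-Rado (1961): when n ≥ 2k, max |F| = C(n−1, k−1). The bound is attained by the star {A : i ∈ A} for any fixed i ∈ [n]. Here C(140−1, 7−1) = C(139, 6) = 8979650478.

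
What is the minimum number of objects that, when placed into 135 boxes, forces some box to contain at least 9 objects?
n = (9 − 1)·135 + 1 = 1081

By the generalised pigeonhole principle, to guarantee some box contains ≥ r objects we need more than (r − 1) · k objects total. Threshold: n = (r − 1) · k + 1. With r = 9 and k = 135: n = 8 · 135 + 1 = 1080 + 1 = 1081. For n = 1080 = 8 · 135, we can put exactly 8 objects in every box, avoiding 9 in any single one — so 1081 is tight.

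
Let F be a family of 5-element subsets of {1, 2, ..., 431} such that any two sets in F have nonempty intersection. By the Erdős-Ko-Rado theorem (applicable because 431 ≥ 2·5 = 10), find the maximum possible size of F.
max |F| = C(430, 4) = 1404708305

The Erdős-Ko-Rado theorem states: for n ≥ 2k, an intersecting family of k-subsets of an n-element set has size at most C(n − 1, k − 1), with equality for 'star' families {A ⊆ [n] : |A| = k, i ∈ A} (fix an element i). For n = 431, k = 5: C(430, 4) = 1404708305.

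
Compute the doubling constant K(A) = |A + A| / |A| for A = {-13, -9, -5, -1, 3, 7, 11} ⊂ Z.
K = |A + A| / |A| = 13/7

Enumerate A + A = {a + b : a, b ∈ A}. With |A| = 7, there are |A|^2 = 49 ordered sum pairs; collecting distinct values, A + A = {-26, -22, -18, -14, -10, -6, -2, 2, 6, 10, 14, 18, 22}, so |A + A| = 13. Thus K = 13/7. Here |A + A| = 2|A| − 1 = 13, the minimum possible — so K = 13/7 is minimal, which holds iff A is an arithmetic progression.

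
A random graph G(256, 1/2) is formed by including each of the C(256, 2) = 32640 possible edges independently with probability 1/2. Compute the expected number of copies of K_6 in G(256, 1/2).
E[# K_6] = C(256, 6) · (1/2)^C(6, 2) = 368532802176 / 2^15 = 2879162517/256 ≈ 11246728.582031

For each 6-subset S of vertices (there are C(256, 6) = 368532802176 such S), let X_S = 1 if S induces a K_6 (all C(6, 2) = 15 edges present). Then P(X_S = 1) = (1/2)^15 = 1/32768. By linearity of expectation, E[# K_6] = C(256, 6) · (1/2)^15 = 368532802176 / 32768 = 2879162517/256 ≈ 11246728.582031.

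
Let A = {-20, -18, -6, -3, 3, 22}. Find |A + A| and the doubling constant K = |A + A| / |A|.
K = |A + A| / |A| = 21/6 = 7/2

Enumerate A + A = {a + b : a, b ∈ A}. With |A| = 6, there are |A|^2 = 36 ordered sum pairs; collecting distinct values, A + A = {-40, -38, -36, -26, -24, -23, -21, -17, -15, -12, -9, -6, -3, 0, 2, 4, 6, 16, 19, 25, 44}, so |A + A| = 21. Thus K = 21/6 = 7/2. For comparison, the minimum possible |A + A| over all 6-element sets is 2·6 − 1 = 11 (so min K = 11/6), attained only by arithmetic progressions.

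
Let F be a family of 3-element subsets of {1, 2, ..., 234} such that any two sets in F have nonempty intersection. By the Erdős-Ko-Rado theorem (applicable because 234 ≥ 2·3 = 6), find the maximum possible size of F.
max |F| = C(233, 2) = 27028

The Erdős-Ko-Rado theorem states: for n ≥ 2k, an intersecting family of k-subsets of an n-element set has size at most C(n − 1, k − 1), with equality for 'star' families {A ⊆ [n] : |A| = k, i ∈ A} (fix an element i). For n = 234, k = 3: C(233, 2) = 27028.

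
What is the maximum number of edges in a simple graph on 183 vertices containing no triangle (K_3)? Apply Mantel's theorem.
ex(183, K_3) = ⌊183^2/4⌋ = 8372

Mantel (1907): a triangle-free graph on n vertices has at most ⌊n^2/4⌋ edges, with equality for the complete bipartite graph K_{⌊n/2⌋, ⌈n/2⌉}. For n = 183: ⌊183^2/4⌋ = ⌊33489/4⌋ = 8372. The extremal graph is K_{91, 92}, which has 91·92 = 8372 edges.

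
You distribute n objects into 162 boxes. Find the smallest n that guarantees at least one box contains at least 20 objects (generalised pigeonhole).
n = (20 − 1)·162 + 1 = 3079

By the generalised pigeonhole principle, to guarantee some box contains ≥ r objects we need more than (r − 1) · k objects total. Threshold: n = (r − 1) · k + 1. With r = 20 and k = 162: n = 19 · 162 + 1 = 3078 + 1 = 3079. For n = 3078 = 19 · 162, we can put exactly 19 objects in every box, avoiding 20 in any single one — so 3079 is tight.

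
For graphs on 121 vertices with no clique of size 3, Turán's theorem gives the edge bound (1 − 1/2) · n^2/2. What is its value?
Turán density bound = (1/2) · 121^2/2 = 14641/4 ≈ 3660.25

Turán's theorem: ex(n, K_{r+1}) is achieved by the complete r-partite Turán graph T(n, r) with parts as balanced as possible, and is at most (1 − 1/r) · n^2/2. For r = 2, n = 121: the density bound is (1/2) · 14641/2 = 14641/4 ≈ 3660.25. The integer-valued extremum is e(T(121, 2)) = 3660, which is strictly less than the density bound 14641/4 since 2 ∤ 121 (the parts of T(121, 2) cannot all be equal).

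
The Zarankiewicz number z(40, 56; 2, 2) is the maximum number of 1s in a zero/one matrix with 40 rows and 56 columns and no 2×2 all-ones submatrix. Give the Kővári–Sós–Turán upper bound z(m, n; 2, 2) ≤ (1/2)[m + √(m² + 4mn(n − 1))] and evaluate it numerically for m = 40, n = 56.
z(40, 56; 2, 2) ≤ (1/2)[40 + √(40² + 4·40·56·55)] = (1/2)[40 + √494400] = 371.5679

Kővári–Sós–Turán: let r_1, ..., r_40 be the row sums and z = Σ r_i the total number of 1s. Each pair of columns can share at most one row with both entries 1 (else a 2×2 all-ones block appears), so Σ_i C(r_i, 2) ≤ C(56, 2) = 1540. By convexity Σ_i C(r_i, 2) ≥ 40·C(z/40, 2) = z(z − 40)/(2·40), giving z² − 40z − 40·56·55 ≤ 0 and hence z ≤ (1/2)[40 + √(1600 + 4·123200)] = (1/2)[40 + √494400] ≈ (1/2)(40 + 703.1358) = 371.5679.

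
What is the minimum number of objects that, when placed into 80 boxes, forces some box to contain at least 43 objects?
n = (43 − 1)·80 + 1 = 3361

By the generalised pigeonhole principle, to guarantee some box contains ≥ r objects we need more than (r − 1) · k objects total. Threshold: n = (r − 1) · k + 1. With r = 43 and k = 80: n = 42 · 80 + 1 = 3360 + 1 = 3361. For n = 3360 = 42 · 80, we can put exactly 42 objects in every box, avoiding 43 in any single one — so 3361 is tight.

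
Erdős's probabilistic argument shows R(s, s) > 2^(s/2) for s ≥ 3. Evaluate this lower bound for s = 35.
2^(35/2) = 185363.8; so R(35, 35) > 185363.8

Colour each edge of K_n uniformly at random with red/blue. The expected number of monochromatic K_35 is C(n, 35) · 2 · 2^(−C(35,2)). If C(n, 35) · 2^(1 − C(35,2)) < 1, then with positive probability no monochromatic K_35 exists, so R(35, 35) > n. The standard estimate C(n, 35) ≤ n^35/35! shows this inequality holds whenever n ≤ 2^(35/2) (since 35! · 2^(C(35,2) − 1) > 2^(35^2/2) ≥ n^35). Hence R(35, 35) > 2^(35/2) = 185363.8.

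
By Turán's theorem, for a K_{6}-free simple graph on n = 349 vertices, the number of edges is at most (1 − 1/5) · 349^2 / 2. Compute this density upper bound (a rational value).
Turán density bound = (4/5) · 349^2/2 = 243602/5 ≈ 48720.4

Turán's theorem: ex(n, K_{r+1}) is achieved by the complete r-partite Turán graph T(n, r) with parts as balanced as possible, and is at most (1 − 1/r) · n^2/2. For r = 5, n = 349: the density bound is (4/5) · 121801/2 = 243602/5 ≈ 48720.4. The integer-valued extremum is e(T(349, 5)) = 48720, which is strictly less than the density bound 243602/5 since 5 ∤ 349 (the parts of T(349, 5) cannot all be equal).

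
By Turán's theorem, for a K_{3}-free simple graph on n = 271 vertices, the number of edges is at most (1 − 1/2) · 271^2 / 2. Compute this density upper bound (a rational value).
Turán density bound = (1/2) · 271^2/2 = 73441/4 ≈ 18360.25

Turán's theorem: ex(n, K_{r+1}) is achieved by the complete r-partite Turán graph T(n, r) with parts as balanced as possible, and is at most (1 − 1/r) · n^2/2. For r = 2, n = 271: the density bound is (1/2) · 73441/2 = 73441/4 ≈ 18360.25. The integer-valued extremum is e(T(271, 2)) = 18360, which is strictly less than the density bound 73441/4 since 2 ∤ 271 (the parts of T(271, 2) cannot all be equal).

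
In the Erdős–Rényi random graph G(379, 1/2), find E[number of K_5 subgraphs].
E[# K_5] = C(379, 5) · (1/2)^C(5, 2) = 63461484450 / 2^10 = 31730742225/512 ≈ 61974105.908203

For each 5-subset S of vertices (there are C(379, 5) = 63461484450 such S), let X_S = 1 if S induces a K_5 (all C(5, 2) = 10 edges present). Then P(X_S = 1) = (1/2)^10 = 1/1024. By linearity of expectation, E[# K_5] = C(379, 5) · (1/2)^10 = 63461484450 / 1024 = 31730742225/512 ≈ 61974105.908203.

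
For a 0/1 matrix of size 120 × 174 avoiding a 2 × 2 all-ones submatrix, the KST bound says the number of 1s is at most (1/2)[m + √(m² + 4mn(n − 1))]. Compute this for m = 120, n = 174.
z(120, 174; 2, 2) ≤ (1/2)[120 + √(120² + 4·120·174·173)] = (1/2)[120 + √14463360] = 1961.5362

Kővári–Sós–Turán: let r_1, ..., r_120 be the row sums and z = Σ r_i the total number of 1s. Each pair of columns can share at most one row with both entries 1 (else a 2×2 all-ones block appears), so Σ_i C(r_i, 2) ≤ C(174, 2) = 15051. By convexity Σ_i C(r_i, 2) ≥ 120·C(z/120, 2) = z(z − 120)/(2·120), giving z² − 120z − 120·174·173 ≤ 0 and hence z ≤ (1/2)[120 + √(14400 + 4·3612240)] = (1/2)[120 + √14463360] ≈ (1/2)(120 + 3803.0724) = 1961.5362.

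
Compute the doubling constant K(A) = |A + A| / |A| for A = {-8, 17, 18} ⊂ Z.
K = |A + A| / |A| = 6/3 = 2

Enumerate A + A = {a + b : a, b ∈ A}. With |A| = 3, there are |A|^2 = 9 ordered sum pairs; collecting distinct values, A + A = {-16, 9, 10, 34, 35, 36}, so |A + A| = 6. Thus K = 6/3 = 2. For comparison, the minimum possible |A + A| over all 3-element sets is 2·3 − 1 = 5 (so min K = 5/3), attained only by arithmetic progressions.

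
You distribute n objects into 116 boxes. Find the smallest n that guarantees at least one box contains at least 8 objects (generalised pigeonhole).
n = (8 − 1)·116 + 1 = 813

By the generalised pigeonhole principle, to guarantee some box contains ≥ r objects we need more than (r − 1) · k objects total. Threshold: n = (r − 1) · k + 1. With r = 8 and k = 116: n = 7 · 116 + 1 = 812 + 1 = 813. For n = 812 = 7 · 116, we can put exactly 7 objects in every box, avoiding 8 in any single one — so 813 is tight.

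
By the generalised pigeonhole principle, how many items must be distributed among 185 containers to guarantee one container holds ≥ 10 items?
n = (10 − 1)·185 + 1 = 1666

By the generalised pigeonhole principle, to guarantee some box contains ≥ r objects we need more than (r − 1) · k objects total. Threshold: n = (r − 1) · k + 1. With r = 10 and k = 185: n = 9 · 185 + 1 = 1665 + 1 = 1666. For n = 1665 = 9 · 185, we can put exactly 9 objects in every box, avoiding 10 in any single one — so 1666 is tight.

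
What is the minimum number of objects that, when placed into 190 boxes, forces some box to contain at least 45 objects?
n = (45 − 1)·190 + 1 = 8361

By the generalised pigeonhole principle, to guarantee some box contains ≥ r objects we need more than (r − 1) · k objects total. Threshold: n = (r − 1) · k + 1. With r = 45 and k = 190: n = 44 · 190 + 1 = 8360 + 1 = 8361. For n = 8360 = 44 · 190, we can put exactly 44 objects in every box, avoiding 45 in any single one — so 8361 is tight.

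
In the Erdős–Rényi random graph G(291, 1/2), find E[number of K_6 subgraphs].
E[# K_6] = C(291, 6) · (1/2)^C(6, 2) = 800749637688 / 2^15 = 100093704711/4096 ≈ 24436939.626709

For each 6-subset S of vertices (there are C(291, 6) = 800749637688 such S), let X_S = 1 if S induces a K_6 (all C(6, 2) = 15 edges present). Then P(X_S = 1) = (1/2)^15 = 1/32768. By linearity of expectation, E[# K_6] = C(291, 6) · (1/2)^15 = 800749637688 / 32768 = 100093704711/4096 ≈ 24436939.626709.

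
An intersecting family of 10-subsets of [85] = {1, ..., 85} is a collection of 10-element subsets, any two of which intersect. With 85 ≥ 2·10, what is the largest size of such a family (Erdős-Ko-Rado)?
max |F| = C(84, 9) = 368136785016

Erdős-Ko-Rado (1961): when n ≥ 2k, max |F| = C(n−1, k−1). The bound is attained by the star {A : i ∈ A} for any fixed i ∈ [n]. Here C(85−1, 10−1) = C(84, 9) = 368136785016.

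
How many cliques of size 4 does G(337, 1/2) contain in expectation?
E[# K_4] = C(337, 4) · (1/2)^C(4, 2) = 527897020 / 2^6 = 131974255/16 = 8248390.9375

For each 4-subset S of vertices (there are C(337, 4) = 527897020 such S), let X_S = 1 if S induces a K_4 (all C(4, 2) = 6 edges present). Then P(X_S = 1) = (1/2)^6 = 1/64. By linearity of expectation, E[# K_4] = C(337, 4) · (1/2)^6 = 527897020 / 64 = 131974255/16 = 8248390.9375.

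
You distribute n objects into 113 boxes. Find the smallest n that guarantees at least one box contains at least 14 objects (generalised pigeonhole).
n = (14 − 1)·113 + 1 = 1470

By the generalised pigeonhole principle, to guarantee some box contains ≥ r objects we need more than (r − 1) · k objects total. Threshold: n = (r − 1) · k + 1. With r = 14 and k = 113: n = 13 · 113 + 1 = 1469 + 1 = 1470. For n = 1469 = 13 · 113, we can put exactly 13 objects in every box, avoiding 14 in any single one — so 1470 is tight.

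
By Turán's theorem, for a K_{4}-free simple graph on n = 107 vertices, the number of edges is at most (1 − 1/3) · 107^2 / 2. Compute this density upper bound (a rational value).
Turán density bound = (2/3) · 107^2/2 = 11449/3 ≈ 3816.3333

Turán's theorem: ex(n, K_{r+1}) is achieved by the complete r-partite Turán graph T(n, r) with parts as balanced as possible, and is at most (1 − 1/r) · n^2/2. For r = 3, n = 107: the density bound is (2/3) · 11449/2 = 11449/3 ≈ 3816.3333. The integer-valued extremum is e(T(107, 3)) = 3816, which is strictly less than the density bound 11449/3 since 3 ∤ 107 (the parts of T(107, 3) cannot all be equal).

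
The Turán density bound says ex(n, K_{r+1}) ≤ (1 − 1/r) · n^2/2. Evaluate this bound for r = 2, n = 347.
Turán density bound = (1/2) · 347^2/2 = 120409/4 ≈ 30102.25

Turán's theorem: ex(n, K_{r+1}) is achieved by the complete r-partite Turán graph T(n, r) with parts as balanced as possible, and is at most (1 − 1/r) · n^2/2. For r = 2, n = 347: the density bound is (1/2) · 120409/2 = 120409/4 ≈ 30102.25. The integer-valued extremum is e(T(347, 2)) = 30102, which is strictly less than the density bound 120409/4 since 2 ∤ 347 (the parts of T(347, 2) cannot all be equal).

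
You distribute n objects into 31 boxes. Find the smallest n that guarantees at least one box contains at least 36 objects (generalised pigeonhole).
n = (36 − 1)·31 + 1 = 1086

By the generalised pigeonhole principle, to guarantee some box contains ≥ r objects we need more than (r − 1) · k objects total. Threshold: n = (r − 1) · k + 1. With r = 36 and k = 31: n = 35 · 31 + 1 = 1085 + 1 = 1086. For n = 1085 = 35 · 31, we can put exactly 35 objects in every box, avoiding 36 in any single one — so 1086 is tight.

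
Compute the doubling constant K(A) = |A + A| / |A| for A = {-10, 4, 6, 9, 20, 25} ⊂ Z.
K = |A + A| / |A| = 18/6 = 3

Enumerate A + A = {a + b : a, b ∈ A}. With |A| = 6, there are |A|^2 = 36 ordered sum pairs; collecting distinct values, A + A = {-20, -6, -4, -1, 8, 10, 12, 13, 15, 18, 24, 26, 29, 31, 34, 40, 45, 50}, so |A + A| = 18. Thus K = 18/6 = 3. For comparison, the minimum possible |A + A| over all 6-element sets is 2·6 − 1 = 11 (so min K = 11/6), attained only by arithmetic progressions.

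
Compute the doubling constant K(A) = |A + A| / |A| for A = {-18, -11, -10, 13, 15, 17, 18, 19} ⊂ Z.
K = |A + A| / |A| = 30/8 = 15/4

Enumerate A + A = {a + b : a, b ∈ A}. With |A| = 8, there are |A|^2 = 64 ordered sum pairs; collecting distinct values, A + A = {-36, -29, -28, -22, -21, -20, -5, -3, -1, 0, 1, 2, 3, 4, 5, 6, 7, 8, 9, 26, 28, 30, 31, 32, 33, 34, 35, 36, 37, 38}, so |A + A| = 30. Thus K = 30/8 = 15/4. For comparison, the minimum possible |A + A| over all 8-element sets is 2·8 − 1 = 15 (so min K = 15/8), attained only by arithmetic progressions.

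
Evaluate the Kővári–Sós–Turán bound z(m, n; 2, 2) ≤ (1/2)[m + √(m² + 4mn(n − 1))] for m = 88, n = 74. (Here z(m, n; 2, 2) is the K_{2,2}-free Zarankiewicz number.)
z(88, 74; 2, 2) ≤ (1/2)[88 + √(88² + 4·88·74·73)] = (1/2)[88 + √1909248] = 734.8777

Kővári–Sós–Turán: let r_1, ..., r_88 be the row sums and z = Σ r_i the total number of 1s. Each pair of columns can share at most one row with both entries 1 (else a 2×2 all-ones block appears), so Σ_i C(r_i, 2) ≤ C(74, 2) = 2701. By convexity Σ_i C(r_i, 2) ≥ 88·C(z/88, 2) = z(z − 88)/(2·88), giving z² − 88z − 88·74·73 ≤ 0 and hence z ≤ (1/2)[88 + √(7744 + 4·475376)] = (1/2)[88 + √1909248] ≈ (1/2)(88 + 1381.7554) = 734.8777.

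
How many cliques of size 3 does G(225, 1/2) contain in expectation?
E[# K_3] = C(225, 3) · (1/2)^C(3, 2) = 1873200 / 2^3 = 234150

For each 3-subset S of vertices (there are C(225, 3) = 1873200 such S), let X_S = 1 if S induces a K_3 (all C(3, 2) = 3 edges present). Then P(X_S = 1) = (1/2)^3 = 1/8. By linearity of expectation, E[# K_3] = C(225, 3) · (1/2)^3 = 1873200 / 8 = 234150.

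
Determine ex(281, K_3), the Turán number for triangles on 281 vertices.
ex(281, K_3) = ⌊281^2/4⌋ = 19740

Mantel (1907): a triangle-free graph on n vertices has at most ⌊n^2/4⌋ edges, with equality for the complete bipartite graph K_{⌊n/2⌋, ⌈n/2⌉}. For n = 281: ⌊281^2/4⌋ = ⌊78961/4⌋ = 19740. The extremal graph is K_{140, 141}, which has 140·141 = 19740 edges.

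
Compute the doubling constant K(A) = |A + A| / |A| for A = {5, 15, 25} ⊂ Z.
K = |A + A| / |A| = 5/3

Enumerate A + A = {a + b : a, b ∈ A}. With |A| = 3, there are |A|^2 = 9 ordered sum pairs; collecting distinct values, A + A = {10, 20, 30, 40, 50}, so |A + A| = 5. Thus K = 5/3. Here |A + A| = 2|A| − 1 = 5, the minimum possible — so K = 5/3 is minimal, which holds iff A is an arithmetic progression.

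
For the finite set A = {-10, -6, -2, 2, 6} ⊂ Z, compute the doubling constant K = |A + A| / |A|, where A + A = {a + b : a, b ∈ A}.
K = |A + A| / |A| = 9/5

Enumerate A + A = {a + b : a, b ∈ A}. With |A| = 5, there are |A|^2 = 25 ordered sum pairs; collecting distinct values, A + A = {-20, -16, -12, -8, -4, 0, 4, 8, 12}, so |A + A| = 9. Thus K = 9/5. Here |A + A| = 2|A| − 1 = 9, the minimum possible — so K = 9/5 is minimal, which holds iff A is an arithmetic progression.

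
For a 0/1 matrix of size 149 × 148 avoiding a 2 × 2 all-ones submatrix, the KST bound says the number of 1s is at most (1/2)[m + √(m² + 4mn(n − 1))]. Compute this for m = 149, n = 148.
z(149, 148; 2, 2) ≤ (1/2)[149 + √(149² + 4·149·148·147)] = (1/2)[149 + √12988777] = 1876.4973

Kővári–Sós–Turán: let r_1, ..., r_149 be the row sums and z = Σ r_i the total number of 1s. Each pair of columns can share at most one row with both entries 1 (else a 2×2 all-ones block appears), so Σ_i C(r_i, 2) ≤ C(148, 2) = 10878. By convexity Σ_i C(r_i, 2) ≥ 149·C(z/149, 2) = z(z − 149)/(2·149), giving z² − 149z − 149·148·147 ≤ 0 and hence z ≤ (1/2)[149 + √(22201 + 4·3241644)] = (1/2)[149 + √12988777] ≈ (1/2)(149 + 3603.9946) = 1876.4973.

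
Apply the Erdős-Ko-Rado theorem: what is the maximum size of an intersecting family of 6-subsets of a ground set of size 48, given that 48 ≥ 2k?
max |F| = C(47, 5) = 1533939

The Erdős-Ko-Rado theorem states: for n ≥ 2k, an intersecting family of k-subsets of an n-element set has size at most C(n − 1, k − 1), with equality for 'star' families {A ⊆ [n] : |A| = k, i ∈ A} (fix an element i). For n = 48, k = 6: C(47, 5) = 1533939.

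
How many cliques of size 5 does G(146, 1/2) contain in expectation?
E[# K_5] = C(146, 5) · (1/2)^C(5, 2) = 515853624 / 2^10 = 64481703/128 = 503763.3046875

For each 5-subset S of vertices (there are C(146, 5) = 515853624 such S), let X_S = 1 if S induces a K_5 (all C(5, 2) = 10 edges present). Then P(X_S = 1) = (1/2)^10 = 1/1024. By linearity of expectation, E[# K_5] = C(146, 5) · (1/2)^10 = 515853624 / 1024 = 64481703/128 = 503763.3046875.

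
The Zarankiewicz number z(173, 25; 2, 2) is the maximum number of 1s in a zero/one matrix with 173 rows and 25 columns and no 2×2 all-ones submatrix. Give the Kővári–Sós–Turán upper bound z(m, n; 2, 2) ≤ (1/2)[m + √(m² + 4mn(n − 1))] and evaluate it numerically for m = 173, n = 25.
z(173, 25; 2, 2) ≤ (1/2)[173 + √(173² + 4·173·25·24)] = (1/2)[173 + √445129] = 420.0899

Kővári–Sós–Turán: let r_1, ..., r_173 be the row sums and z = Σ r_i the total number of 1s. Each pair of columns can share at most one row with both entries 1 (else a 2×2 all-ones block appears), so Σ_i C(r_i, 2) ≤ C(25, 2) = 300. By convexity Σ_i C(r_i, 2) ≥ 173·C(z/173, 2) = z(z − 173)/(2·173), giving z² − 173z − 173·25·24 ≤ 0 and hence z ≤ (1/2)[173 + √(29929 + 4·103800)] = (1/2)[173 + √445129] ≈ (1/2)(173 + 667.1799) = 420.0899.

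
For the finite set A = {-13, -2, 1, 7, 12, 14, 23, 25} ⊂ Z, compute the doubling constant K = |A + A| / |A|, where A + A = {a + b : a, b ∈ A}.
K = |A + A| / |A| = 29/8

Enumerate A + A = {a + b : a, b ∈ A}. With |A| = 8, there are |A|^2 = 64 ordered sum pairs; collecting distinct values, A + A = {-26, -15, -12, -6, -4, -1, 1, 2, 5, 8, 10, 12, 13, 14, 15, 19, 21, 23, 24, 26, 28, 30, 32, 35, 37, 39, 46, 48, 50}, so |A + A| = 29. Thus K = 29/8. For comparison, the minimum possible |A + A| over all 8-element sets is 2·8 − 1 = 15 (so min K = 15/8), attained only by arithmetic progressions.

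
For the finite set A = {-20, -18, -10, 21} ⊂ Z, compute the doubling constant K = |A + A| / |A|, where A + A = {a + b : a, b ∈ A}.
K = |A + A| / |A| = 10/4 = 5/2

Enumerate A + A = {a + b : a, b ∈ A}. With |A| = 4, there are |A|^2 = 16 ordered sum pairs; collecting distinct values, A + A = {-40, -38, -36, -30, -28, -20, 1, 3, 11, 42}, so |A + A| = 10. Thus K = 10/4 = 5/2. For comparison, the minimum possible |A + A| over all 4-element sets is 2·4 − 1 = 7 (so min K = 7/4), attained only by arithmetic progressions.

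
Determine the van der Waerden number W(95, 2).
W(95, 2) = 95 + 1 = 96

A 2-term AP is any pair of integers, so a monochromatic 2-AP exists iff some colour is used at least twice. With 95 colours, the colouring i ↦ i on {1, ..., 95} uses each colour once, avoiding any monochromatic pair, so W(95, 2) > 95. For {1, ..., 96}, pigeonhole forces two integers of the same colour, which form a monochromatic 2-AP. Hence W(95, 2) = 96.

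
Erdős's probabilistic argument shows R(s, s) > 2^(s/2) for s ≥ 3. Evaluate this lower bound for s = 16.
2^(16/2) = 256; so R(16, 16) > 256

Colour each edge of K_n uniformly at random with red/blue. The expected number of monochromatic K_16 is C(n, 16) · 2 · 2^(−C(16,2)). If C(n, 16) · 2^(1 − C(16,2)) < 1, then with positive probability no monochromatic K_16 exists, so R(16, 16) > n. The standard estimate C(n, 16) ≤ n^16/16! shows this inequality holds whenever n ≤ 2^(16/2) (since 16! · 2^(C(16,2) − 1) > 2^(16^2/2) ≥ n^16). Hence R(16, 16) > 2^(16/2) = 256.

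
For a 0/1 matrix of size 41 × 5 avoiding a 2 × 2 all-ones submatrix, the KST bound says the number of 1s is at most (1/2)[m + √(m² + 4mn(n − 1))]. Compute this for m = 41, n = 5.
z(41, 5; 2, 2) ≤ (1/2)[41 + √(41² + 4·41·5·4)] = (1/2)[41 + √4961] = 55.7172

Kővári–Sós–Turán: let r_1, ..., r_41 be the row sums and z = Σ r_i the total number of 1s. Each pair of columns can share at most one row with both entries 1 (else a 2×2 all-ones block appears), so Σ_i C(r_i, 2) ≤ C(5, 2) = 10. By convexity Σ_i C(r_i, 2) ≥ 41·C(z/41, 2) = z(z − 41)/(2·41), giving z² − 41z − 41·5·4 ≤ 0 and hence z ≤ (1/2)[41 + √(1681 + 4·820)] = (1/2)[41 + √4961] ≈ (1/2)(41 + 70.4344) = 55.7172.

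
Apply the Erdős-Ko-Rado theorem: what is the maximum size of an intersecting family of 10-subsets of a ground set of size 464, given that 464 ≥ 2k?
max |F| = C(463, 9) = 2491662945612205365

The Erdős-Ko-Rado theorem states: for n ≥ 2k, an intersecting family of k-subsets of an n-element set has size at most C(n − 1, k − 1), with equality for 'star' families {A ⊆ [n] : |A| = k, i ∈ A} (fix an element i). For n = 464, k = 10: C(463, 9) = 2491662945612205365.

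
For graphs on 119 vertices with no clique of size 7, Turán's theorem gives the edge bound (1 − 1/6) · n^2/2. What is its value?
Turán density bound = (5/6) · 119^2/2 = 70805/12 ≈ 5900.4167

Turán's theorem: ex(n, K_{r+1}) is achieved by the complete r-partite Turán graph T(n, r) with parts as balanced as possible, and is at most (1 − 1/r) · n^2/2. For r = 6, n = 119: the density bound is (5/6) · 14161/2 = 70805/12 ≈ 5900.4167. The integer-valued extremum is e(T(119, 6)) = 5900, which is strictly less than the density bound 70805/12 since 6 ∤ 119 (the parts of T(119, 6) cannot all be equal).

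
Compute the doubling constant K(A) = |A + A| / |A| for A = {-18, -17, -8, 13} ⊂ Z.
K = |A + A| / |A| = 10/4 = 5/2

Enumerate A + A = {a + b : a, b ∈ A}. With |A| = 4, there are |A|^2 = 16 ordered sum pairs; collecting distinct values, A + A = {-36, -35, -34, -26, -25, -16, -5, -4, 5, 26}, so |A + A| = 10. Thus K = 10/4 = 5/2. For comparison, the minimum possible |A + A| over all 4-element sets is 2·4 − 1 = 7 (so min K = 7/4), attained only by arithmetic progressions.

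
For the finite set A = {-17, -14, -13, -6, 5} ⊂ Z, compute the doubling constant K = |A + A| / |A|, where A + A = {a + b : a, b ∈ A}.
K = |A + A| / |A| = 14/5

Enumerate A + A = {a + b : a, b ∈ A}. With |A| = 5, there are |A|^2 = 25 ordered sum pairs; collecting distinct values, A + A = {-34, -31, -30, -28, -27, -26, -23, -20, -19, -12, -9, -8, -1, 10}, so |A + A| = 14. Thus K = 14/5. For comparison, the minimum possible |A + A| over all 5-element sets is 2·5 − 1 = 9 (so min K = 9/5), attained only by arithmetic progressions.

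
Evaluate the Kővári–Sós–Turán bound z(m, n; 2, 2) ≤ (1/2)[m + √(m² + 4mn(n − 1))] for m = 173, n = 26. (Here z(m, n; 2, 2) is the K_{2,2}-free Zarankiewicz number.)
z(173, 26; 2, 2) ≤ (1/2)[173 + √(173² + 4·173·26·25)] = (1/2)[173 + √479729] = 432.8124

Kővári–Sós–Turán: let r_1, ..., r_173 be the row sums and z = Σ r_i the total number of 1s. Each pair of columns can share at most one row with both entries 1 (else a 2×2 all-ones block appears), so Σ_i C(r_i, 2) ≤ C(26, 2) = 325. By convexity Σ_i C(r_i, 2) ≥ 173·C(z/173, 2) = z(z − 173)/(2·173), giving z² − 173z − 173·26·25 ≤ 0 and hence z ≤ (1/2)[173 + √(29929 + 4·112450)] = (1/2)[173 + √479729] ≈ (1/2)(173 + 692.6247) = 432.8124.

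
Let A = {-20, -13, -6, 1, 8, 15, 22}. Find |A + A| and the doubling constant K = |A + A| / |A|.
K = |A + A| / |A| = 13/7

Enumerate A + A = {a + b : a, b ∈ A}. With |A| = 7, there are |A|^2 = 49 ordered sum pairs; collecting distinct values, A + A = {-40, -33, -26, -19, -12, -5, 2, 9, 16, 23, 30, 37, 44}, so |A + A| = 13. Thus K = 13/7. Here |A + A| = 2|A| − 1 = 13, the minimum possible — so K = 13/7 is minimal, which holds iff A is an arithmetic progression.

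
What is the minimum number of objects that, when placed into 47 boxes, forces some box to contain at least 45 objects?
n = (45 − 1)·47 + 1 = 2069

By the generalised pigeonhole principle, to guarantee some box contains ≥ r objects we need more than (r − 1) · k objects total. Threshold: n = (r − 1) · k + 1. With r = 45 and k = 47: n = 44 · 47 + 1 = 2068 + 1 = 2069. For n = 2068 = 44 · 47, we can put exactly 44 objects in every box, avoiding 45 in any single one — so 2069 is tight.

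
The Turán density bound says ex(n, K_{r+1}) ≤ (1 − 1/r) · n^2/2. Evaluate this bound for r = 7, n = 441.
Turán density bound = (6/7) · 441^2/2 = 83349

Turán's theorem: ex(n, K_{r+1}) is achieved by the complete r-partite Turán graph T(n, r) with parts as balanced as possible, and is at most (1 − 1/r) · n^2/2. For r = 7, n = 441: the density bound is (6/7) · 194481/2 = 83349. Since 7 ∣ 441, the Turán graph T(441, 7) has parts of equal size 63, and its edge count e(T(441, 7)) = 83349 attains the density bound exactly.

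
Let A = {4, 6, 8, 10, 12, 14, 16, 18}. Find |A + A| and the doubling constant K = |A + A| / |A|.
K = |A + A| / |A| = 15/8

Enumerate A + A = {a + b : a, b ∈ A}. With |A| = 8, there are |A|^2 = 64 ordered sum pairs; collecting distinct values, A + A = {8, 10, 12, 14, 16, 18, 20, 22, 24, 26, 28, 30, 32, 34, 36}, so |A + A| = 15. Thus K = 15/8. Here |A + A| = 2|A| − 1 = 15, the minimum possible — so K = 15/8 is minimal, which holds iff A is an arithmetic progression.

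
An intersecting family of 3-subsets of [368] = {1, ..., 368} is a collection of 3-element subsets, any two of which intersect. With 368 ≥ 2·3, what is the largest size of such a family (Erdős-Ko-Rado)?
max |F| = C(367, 2) = 67161

Erdős-Ko-Rado (1961): when n ≥ 2k, max |F| = C(n−1, k−1). The bound is attained by the star {A : i ∈ A} for any fixed i ∈ [n]. Here C(368−1, 3−1) = C(367, 2) = 67161.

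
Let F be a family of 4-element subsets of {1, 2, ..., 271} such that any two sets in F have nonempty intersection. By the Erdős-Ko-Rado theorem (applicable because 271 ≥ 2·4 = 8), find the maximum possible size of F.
max |F| = C(270, 3) = 3244140

The Erdős-Ko-Rado theorem states: for n ≥ 2k, an intersecting family of k-subsets of an n-element set has size at most C(n − 1, k − 1), with equality for 'star' families {A ⊆ [n] : |A| = k, i ∈ A} (fix an element i). For n = 271, k = 4: C(270, 3) = 3244140.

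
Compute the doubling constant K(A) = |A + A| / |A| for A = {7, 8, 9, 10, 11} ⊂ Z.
K = |A + A| / |A| = 9/5

Enumerate A + A = {a + b : a, b ∈ A}. With |A| = 5, there are |A|^2 = 25 ordered sum pairs; collecting distinct values, A + A = {14, 15, 16, 17, 18, 19, 20, 21, 22}, so |A + A| = 9. Thus K = 9/5. Here |A + A| = 2|A| − 1 = 9, the minimum possible — so K = 9/5 is minimal, which holds iff A is an arithmetic progression.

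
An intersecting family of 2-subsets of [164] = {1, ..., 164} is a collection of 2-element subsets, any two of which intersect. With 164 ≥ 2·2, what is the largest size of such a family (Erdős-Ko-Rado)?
max |F| = C(163, 1) = 163

Erdős-Ko-Rado (1961): when n ≥ 2k, max |F| = C(n−1, k−1). The bound is attained by the star {A : i ∈ A} for any fixed i ∈ [n]. Here C(164−1, 2−1) = C(163, 1) = 163.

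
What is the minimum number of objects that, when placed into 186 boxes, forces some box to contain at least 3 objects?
n = (3 − 1)·186 + 1 = 373

By the generalised pigeonhole principle, to guarantee some box contains ≥ r objects we need more than (r − 1) · k objects total. Threshold: n = (r − 1) · k + 1. With r = 3 and k = 186: n = 2 · 186 + 1 = 372 + 1 = 373. For n = 372 = 2 · 186, we can put exactly 2 objects in every box, avoiding 3 in any single one — so 373 is tight.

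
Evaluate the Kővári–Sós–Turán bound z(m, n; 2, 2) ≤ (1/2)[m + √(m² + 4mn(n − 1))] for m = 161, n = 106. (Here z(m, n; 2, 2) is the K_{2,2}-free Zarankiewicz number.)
z(161, 106; 2, 2) ≤ (1/2)[161 + √(161² + 4·161·106·105)] = (1/2)[161 + √7193641] = 1421.5482

Kővári–Sós–Turán: let r_1, ..., r_161 be the row sums and z = Σ r_i the total number of 1s. Each pair of columns can share at most one row with both entries 1 (else a 2×2 all-ones block appears), so Σ_i C(r_i, 2) ≤ C(106, 2) = 5565. By convexity Σ_i C(r_i, 2) ≥ 161·C(z/161, 2) = z(z − 161)/(2·161), giving z² − 161z − 161·106·105 ≤ 0 and hence z ≤ (1/2)[161 + √(25921 + 4·1791930)] = (1/2)[161 + √7193641] ≈ (1/2)(161 + 2682.0964) = 1421.5482.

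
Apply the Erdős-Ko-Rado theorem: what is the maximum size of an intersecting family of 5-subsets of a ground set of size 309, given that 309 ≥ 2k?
max |F| = C(308, 4) = 367704645

The Erdős-Ko-Rado theorem states: for n ≥ 2k, an intersecting family of k-subsets of an n-element set has size at most C(n − 1, k − 1), with equality for 'star' families {A ⊆ [n] : |A| = k, i ∈ A} (fix an element i). For n = 309, k = 5: C(308, 4) = 367704645.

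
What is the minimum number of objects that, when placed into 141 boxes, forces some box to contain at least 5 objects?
n = (5 − 1)·141 + 1 = 565

By the generalised pigeonhole principle, to guarantee some box contains ≥ r objects we need more than (r − 1) · k objects total. Threshold: n = (r − 1) · k + 1. With r = 5 and k = 141: n = 4 · 141 + 1 = 564 + 1 = 565. For n = 564 = 4 · 141, we can put exactly 4 objects in every box, avoiding 5 in any single one — so 565 is tight.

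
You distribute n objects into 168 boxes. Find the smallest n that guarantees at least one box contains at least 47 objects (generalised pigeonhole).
n = (47 − 1)·168 + 1 = 7729

By the generalised pigeonhole principle, to guarantee some box contains ≥ r objects we need more than (r − 1) · k objects total. Threshold: n = (r − 1) · k + 1. With r = 47 and k = 168: n = 46 · 168 + 1 = 7728 + 1 = 7729. For n = 7728 = 46 · 168, we can put exactly 46 objects in every box, avoiding 47 in any single one — so 7729 is tight.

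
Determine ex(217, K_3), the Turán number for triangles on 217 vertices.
ex(217, K_3) = ⌊217^2/4⌋ = 11772

Mantel (1907): a triangle-free graph on n vertices has at most ⌊n^2/4⌋ edges, with equality for the complete bipartite graph K_{⌊n/2⌋, ⌈n/2⌉}. For n = 217: ⌊217^2/4⌋ = ⌊47089/4⌋ = 11772. The extremal graph is K_{108, 109}, which has 108·109 = 11772 edges.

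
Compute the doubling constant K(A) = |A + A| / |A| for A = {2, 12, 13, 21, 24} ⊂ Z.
K = |A + A| / |A| = 14/5

Enumerate A + A = {a + b : a, b ∈ A}. With |A| = 5, there are |A|^2 = 25 ordered sum pairs; collecting distinct values, A + A = {4, 14, 15, 23, 24, 25, 26, 33, 34, 36, 37, 42, 45, 48}, so |A + A| = 14. Thus K = 14/5. For comparison, the minimum possible |A + A| over all 5-element sets is 2·5 − 1 = 9 (so min K = 9/5), attained only by arithmetic progressions.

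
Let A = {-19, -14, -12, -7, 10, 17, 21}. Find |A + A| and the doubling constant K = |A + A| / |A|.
K = |A + A| / |A| = 25/7

Enumerate A + A = {a + b : a, b ∈ A}. With |A| = 7, there are |A|^2 = 49 ordered sum pairs; collecting distinct values, A + A = {-38, -33, -31, -28, -26, -24, -21, -19, -14, -9, -4, -2, 2, 3, 5, 7, 9, 10, 14, 20, 27, 31, 34, 38, 42}, so |A + A| = 25. Thus K = 25/7. For comparison, the minimum possible |A + A| over all 7-element sets is 2·7 − 1 = 13 (so min K = 13/7), attained only by arithmetic progressions.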